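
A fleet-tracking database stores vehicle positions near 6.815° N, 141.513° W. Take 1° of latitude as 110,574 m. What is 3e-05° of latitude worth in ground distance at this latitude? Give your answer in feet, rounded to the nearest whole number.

3e-05° × 110574 m/° = 3.31722 m.
In feet: 3.31722 m ÷ 0.3048 ≈ 10.883 ft.

11 feet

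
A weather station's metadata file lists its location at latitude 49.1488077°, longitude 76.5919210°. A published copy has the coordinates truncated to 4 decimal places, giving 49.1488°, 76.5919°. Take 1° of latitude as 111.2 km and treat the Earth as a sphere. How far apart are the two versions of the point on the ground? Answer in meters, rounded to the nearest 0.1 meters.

Δlat = 49.1488077 − 49.1488 = +0.0000077°; Δlon = 76.5919210 − 76.5919 = +0.0000210°.
N–S: 0.0000077° × 111200 m/° = 0.85624 m.
East–west at this latitude: 0.0000210° × 111200 × cos 49.1488° ≈ 0.0000210 × 72735.6 = 1.52745 m.
Distance: √(0.85624² + 1.52745²) ≈ 1.75107 m.

1.8 meters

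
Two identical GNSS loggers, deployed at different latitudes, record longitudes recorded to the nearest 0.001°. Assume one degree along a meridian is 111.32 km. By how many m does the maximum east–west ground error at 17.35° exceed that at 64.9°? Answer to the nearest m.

30 m

Rounding to 3 decimal places leaves the longitude within ±0.0005° of the true value.
Error at 17.35° = 0.0005° × 111320 × cos 17.35° ≈ 55.66 × 0.9545 = 53.128 m.
Error at 64.9° = 0.0005° × 111320 × cos 64.9° ≈ 55.66 × 0.4242 = 23.611 m.
So the lower-latitude error exceeds the higher by 53.128 − 23.611 = 29.517 m.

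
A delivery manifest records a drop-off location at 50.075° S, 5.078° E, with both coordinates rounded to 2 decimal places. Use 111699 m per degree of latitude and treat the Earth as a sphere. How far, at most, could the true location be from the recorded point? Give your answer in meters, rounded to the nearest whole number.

Rounding to 2 decimal places leaves each coordinate within ±0.005° of the true value.
N–S: 0.005° × 111699 m/° = 558.495 m.
Longitude error → 0.005 × 111699 × cos 50.075° = 0.005 × 111699 × 0.6418 ≈ 358.433 m.
Combining orthogonally: (558.495² + 358.433²)^½ ≈ 663.62 m.

664 meters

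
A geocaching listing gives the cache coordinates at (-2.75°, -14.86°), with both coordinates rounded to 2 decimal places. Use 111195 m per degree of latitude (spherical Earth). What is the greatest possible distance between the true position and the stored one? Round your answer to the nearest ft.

Rounding to 2 decimal places leaves each coordinate within ±0.005° of the true value.
Latitude error → 0.005 × 111195 = 555.975 m along the meridian.
Longitude error → 0.005 × 111195 × cos 2.75° = 0.005 × 111195 × 0.9988 ≈ 555.335 m.
Combining orthogonally: (555.975² + 555.335²)^½ ≈ 785.815 m.
Converting: 785.815 m × 3.2808 ft/m ≈ 2578.1 ft.

2578 ft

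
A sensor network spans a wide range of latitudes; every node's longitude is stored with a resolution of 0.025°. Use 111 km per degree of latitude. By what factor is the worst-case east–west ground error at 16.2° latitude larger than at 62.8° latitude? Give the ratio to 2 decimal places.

With a 0.025° grid the true value lies within half a step, ±0.025°/2 = ±0.0125°, of the stored one.
Error at 16.2° = 0.0125° × 111000 × cos 16.2° ≈ 1387.5 × 0.9603 = 1332.4 m.
Error at 62.8° = 0.0125° × 111000 × cos 62.8° ≈ 1387.5 × 0.4571 = 634.22 m.
Ratio: 1332.4 / 634.22 = cos 16.2° / cos 62.8° ≈ 2.1008.

2.10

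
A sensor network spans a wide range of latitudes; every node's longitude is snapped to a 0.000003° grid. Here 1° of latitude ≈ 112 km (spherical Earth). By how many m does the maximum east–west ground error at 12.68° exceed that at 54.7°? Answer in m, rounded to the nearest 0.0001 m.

0.0668 m

With a 0.000003° grid the true value lies within half a step, ±0.000003°/2 = ±1.5e-06°, of the stored one.
Error at 12.68° = 1.5e-06° × 112000 × cos 12.68° ≈ 0.168 × 0.9756 = 0.1639 m.
Error at 54.7° = 1.5e-06° × 112000 × cos 54.7° ≈ 0.168 × 0.5779 = 0.09708 m.
So the lower-latitude error exceeds the higher by 0.1639 − 0.09708 = 0.066823 m.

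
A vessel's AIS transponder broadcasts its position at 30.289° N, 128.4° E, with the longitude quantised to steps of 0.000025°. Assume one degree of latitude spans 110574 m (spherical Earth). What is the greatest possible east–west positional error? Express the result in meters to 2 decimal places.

With a 0.000025° grid the true value lies within half a step, ±0.000025°/2 = ±1.25e-05°, of the stored one.
One degree of longitude at 30.289° is 110574 × cos 30.289° ≈ 110574 × 0.8635 = 95479.8 m.
East–west error: 1.25e-05° × 95479.8 m/° ≈ 1.1935 m.

1.19 meters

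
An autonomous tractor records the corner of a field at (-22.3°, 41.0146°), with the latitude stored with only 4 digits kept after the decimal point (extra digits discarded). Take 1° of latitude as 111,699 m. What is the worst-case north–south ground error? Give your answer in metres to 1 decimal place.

11.2 metres

Truncating at 4 decimal places can drop up to a full unit in the last place, so the latitude may be off by as much as 0.0001°.
North–south distance: 0.0001° × 111699 m/° = 11.1699 m.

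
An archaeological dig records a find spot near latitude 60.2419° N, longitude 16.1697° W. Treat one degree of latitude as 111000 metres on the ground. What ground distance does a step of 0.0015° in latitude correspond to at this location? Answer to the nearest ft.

0.0015° × 111000 m/° = 166.5 m.
In feet: 166.5 m ÷ 0.3048 ≈ 546.26 ft.

546 ft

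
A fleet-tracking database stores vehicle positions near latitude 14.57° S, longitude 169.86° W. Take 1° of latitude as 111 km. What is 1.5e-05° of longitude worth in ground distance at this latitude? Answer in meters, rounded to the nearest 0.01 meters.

At 14.57° a degree of longitude is 111000 × cos 14.57° ≈ 107430 m, so 1.5e-05° corresponds to 1.61146 m.

1.61 meters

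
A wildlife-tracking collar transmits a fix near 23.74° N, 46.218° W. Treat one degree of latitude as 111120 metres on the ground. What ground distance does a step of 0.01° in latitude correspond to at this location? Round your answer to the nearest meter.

1111 meters

Along a meridian 0.01° is 0.01 × 111120 = 1111.2 m.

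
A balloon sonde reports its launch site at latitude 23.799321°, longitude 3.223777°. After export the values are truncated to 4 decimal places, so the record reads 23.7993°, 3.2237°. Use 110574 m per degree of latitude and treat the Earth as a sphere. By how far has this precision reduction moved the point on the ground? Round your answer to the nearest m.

8 m

The latitude changed by +0.000021° and the longitude by +0.000077°.
N–S: 0.000021° × 110574 m/° = 2.32205 m.
E–W at 23.7993°: 0.000077° × 110574 × cos 23.7993° = 0.000077 × 110574 × 0.9150 ≈ 7.79019 m.
Combined displacement = (2.32205² + 7.79019²)^½ ≈ 8.1289 m.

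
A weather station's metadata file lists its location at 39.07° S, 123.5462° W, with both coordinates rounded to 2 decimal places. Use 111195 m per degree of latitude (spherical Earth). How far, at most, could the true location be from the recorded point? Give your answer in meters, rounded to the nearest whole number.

Rounding to 2 decimal places leaves each coordinate within ±0.005° of the true value.
Latitude error → 0.005 × 111195 = 555.975 m along the meridian.
East–west component at 39.07°: 0.005° × 111195 × cos 39.07° ≈ 0.005 × 86329.2 ≈ 431.646 m.
The two errors are perpendicular, so the maximum displacement is √(555.975² + 431.646²) ≈ 703.865 m.

704 meters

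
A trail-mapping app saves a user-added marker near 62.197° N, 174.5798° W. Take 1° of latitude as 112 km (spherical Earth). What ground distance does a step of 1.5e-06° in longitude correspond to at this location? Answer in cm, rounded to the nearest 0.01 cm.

7.84 cm

At 62.197° a degree of longitude is 112000 × cos 62.197° ≈ 52240.5 m, so 1.5e-06° corresponds to 0.0783607 m.
That is 0.0783607 m = 7.8361 cm.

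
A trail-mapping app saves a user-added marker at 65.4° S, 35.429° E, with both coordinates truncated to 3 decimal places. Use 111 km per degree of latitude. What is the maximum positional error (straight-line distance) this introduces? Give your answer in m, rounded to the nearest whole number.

120 m

Truncating at 3 decimal places can drop up to a full unit in the last place, so each coordinate may be off by as much as 0.001°.
Latitude error → 0.001 × 111000 = 111 m along the meridian.
Longitude error → 0.001 × 111000 × cos 65.4° = 0.001 × 111000 × 0.4163 ≈ 46.2072 m.
The two errors are perpendicular, so the maximum displacement is √(111² + 46.2072²) ≈ 120.234 m.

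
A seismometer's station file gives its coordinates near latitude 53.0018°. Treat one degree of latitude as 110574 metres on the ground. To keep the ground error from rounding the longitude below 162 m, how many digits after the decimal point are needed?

3

At 53.0018° one degree of longitude covers 110574 × cos 53.0018° ≈ 110574 × 0.6018 ≈ 66542.3 m.
Rounding to N decimal places gives at most 0.5 × 10⁻ᴺ degrees of error, i.e. 0.5 × 10⁻ᴺ × 66542.3 m.
Need 0.5 × 66542.3 × 10⁻ᴺ ≤ 162 → 10⁻ᴺ ≤ 4.869e-03, so N ≥ 2.31.
So 3 decimal places suffice (33.3 m); 2 would allow up to 333 m.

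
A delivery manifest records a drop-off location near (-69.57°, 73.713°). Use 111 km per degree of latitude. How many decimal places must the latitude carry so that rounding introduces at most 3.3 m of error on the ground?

5 decimal places

One degree of latitude covers 111000 m.
With N decimal places the half-ulp bound is 0.5·10⁻ᴺ°, or 0.5·10⁻ᴺ × 111000 m on the ground.
Need 0.5 × 111000 × 10⁻ᴺ ≤ 3.3 → 10⁻ᴺ ≤ 5.946e-05, so N ≥ 4.23.
N = 4 would give 5.55 m (too coarse); N = 5 gives 0.555 m ≤ 3.3 m.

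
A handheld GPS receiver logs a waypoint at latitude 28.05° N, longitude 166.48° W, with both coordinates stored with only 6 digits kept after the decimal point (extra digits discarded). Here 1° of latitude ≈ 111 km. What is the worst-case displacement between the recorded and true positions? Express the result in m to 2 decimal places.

Truncating at 6 decimal places can drop up to a full unit in the last place, so each coordinate may be off by as much as 1e-06°.
North–south component: 1e-06° × 111000 = 0.111 m.
Longitude error → 1e-06 × 111000 × cos 28.05° = 1e-06 × 111000 × 0.8825 ≈ 0.0979617 m.
Worst case both components are at the extreme and orthogonal: √(0.111² + 0.0979617²) ≈ 0.148046 m.

0.15 m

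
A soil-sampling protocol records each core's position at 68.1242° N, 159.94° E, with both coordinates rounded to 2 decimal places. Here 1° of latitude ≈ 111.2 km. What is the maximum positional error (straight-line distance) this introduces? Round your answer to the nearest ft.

1947 ft

Rounding to 2 decimal places leaves each coordinate within ±0.005° of the true value.
Latitude error → 0.005 × 111200 = 556 m along the meridian.
East–west component at 68.1242°: 0.005° × 111200 × cos 68.1242° ≈ 0.005 × 41432.7 ≈ 207.163 m.
Worst case both components are at the extreme and orthogonal: √(556² + 207.163²) ≈ 593.34 m.
Converting: 593.34 m × 3.2808 ft/m ≈ 1946.7 ft.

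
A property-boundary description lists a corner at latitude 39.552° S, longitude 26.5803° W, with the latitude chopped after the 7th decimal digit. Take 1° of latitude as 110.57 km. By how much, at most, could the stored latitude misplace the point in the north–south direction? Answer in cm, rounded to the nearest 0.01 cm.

Truncating at 7 decimal places can drop up to a full unit in the last place, so the latitude may be off by as much as 1e-07°.
So the N–S error is at most 1e-07 × 110570 = 0.011057 m.
That is 0.011057 m = 1.1057 cm.

1.11 cm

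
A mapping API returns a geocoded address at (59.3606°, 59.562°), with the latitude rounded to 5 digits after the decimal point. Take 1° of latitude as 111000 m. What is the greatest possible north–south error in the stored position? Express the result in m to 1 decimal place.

Rounding to 5 decimal places leaves the latitude within ±5e-06° of the true value.
So the N–S error is at most 5e-06 × 111000 = 0.555 m.

0.6 m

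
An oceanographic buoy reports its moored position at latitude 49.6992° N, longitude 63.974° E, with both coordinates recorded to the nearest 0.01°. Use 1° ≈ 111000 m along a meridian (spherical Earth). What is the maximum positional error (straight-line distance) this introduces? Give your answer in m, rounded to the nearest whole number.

Rounding to 2 decimal places leaves each coordinate within ±0.005° of the true value.
Latitude error → 0.005 × 111000 = 555 m along the meridian.
E–W at 49.6992°: 0.005° × 111000 × cos 49.6992° = 0.005 × 111000 × 0.6468 ≈ 358.974 m.
The two errors are perpendicular, so the maximum displacement is √(555² + 358.974²) ≈ 660.975 m.

661 m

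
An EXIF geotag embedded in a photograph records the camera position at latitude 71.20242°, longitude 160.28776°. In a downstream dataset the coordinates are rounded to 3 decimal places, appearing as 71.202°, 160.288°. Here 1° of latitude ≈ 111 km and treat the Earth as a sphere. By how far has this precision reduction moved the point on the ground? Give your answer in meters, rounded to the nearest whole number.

The latitude changed by +0.00042° and the longitude by -0.00024°.
N–S: 0.00042° × 111000 m/° = 46.62 m.
East–west at this latitude: -0.00024° × 111000 × cos 71.202° ≈ -0.00024 × 35767.8 = -8.58428 m.
Hypotenuse of the two orthogonal shifts: √(46.62² + 8.58428²) = 47.4037 m.

47 meters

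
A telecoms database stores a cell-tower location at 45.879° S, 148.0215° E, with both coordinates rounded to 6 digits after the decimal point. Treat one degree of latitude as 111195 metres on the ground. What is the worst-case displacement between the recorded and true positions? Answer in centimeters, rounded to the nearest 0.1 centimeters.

Rounding to 6 decimal places leaves each coordinate within ±5e-07° of the true value.
N–S: 5e-07° × 111195 m/° = 0.0555975 m.
E–W at 45.879°: 5e-07° × 111195 × cos 45.879° = 5e-07 × 111195 × 0.6962 ≈ 0.0387056 m.
Worst case both components are at the extreme and orthogonal: √(0.0555975² + 0.0387056²) ≈ 0.0677437 m.
That is 0.0677437 m = 6.7744 cm.

6.8 centimeters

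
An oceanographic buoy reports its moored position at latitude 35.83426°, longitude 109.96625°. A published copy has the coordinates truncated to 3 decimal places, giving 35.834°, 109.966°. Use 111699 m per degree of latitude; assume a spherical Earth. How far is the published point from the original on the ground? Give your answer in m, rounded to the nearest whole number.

37 m

Δlat = 35.83426 − 35.834 = +0.00026°; Δlon = 109.96625 − 109.966 = +0.00025°.
N–S: 0.00026° × 111699 m/° = 29.0417 m.
East–west at this latitude: 0.00025° × 111699 × cos 35.834° ≈ 0.00025 × 90556.2 = 22.6391 m.
Combined displacement = (29.0417² + 22.6391²)^½ ≈ 36.8232 m.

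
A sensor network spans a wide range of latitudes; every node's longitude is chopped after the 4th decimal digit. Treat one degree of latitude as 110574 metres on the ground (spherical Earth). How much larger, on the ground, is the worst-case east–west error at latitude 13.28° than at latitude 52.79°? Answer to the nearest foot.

Truncating at 4 decimal places can drop up to a full unit in the last place, so the longitude may be off by as much as 0.0001°.
At 13.28°: 0.0001° × 110574 × cos 13.28° = 0.0001 × 110574 × 0.9733 ≈ 10.762 m.
Error at 52.79° = 0.0001° × 110574 × cos 52.79° ≈ 11.057 × 0.6047 = 6.6868 m.
Difference: 10.762 − 6.6868 = 4.0749 m.
In feet: 4.07488 m ÷ 0.3048 ≈ 13.369 ft.

13 feet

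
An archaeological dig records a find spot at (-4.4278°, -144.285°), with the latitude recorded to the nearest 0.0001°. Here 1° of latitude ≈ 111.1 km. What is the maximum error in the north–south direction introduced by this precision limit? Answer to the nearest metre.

Rounding to 4 decimal places leaves the latitude within ±5e-05° of the true value.
North–south distance: 5e-05° × 111100 m/° = 5.555 m.

6 metres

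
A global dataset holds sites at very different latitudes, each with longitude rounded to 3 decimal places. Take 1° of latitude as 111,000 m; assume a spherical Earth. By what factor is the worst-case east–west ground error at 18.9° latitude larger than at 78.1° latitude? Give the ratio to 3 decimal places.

Rounding to 3 decimal places leaves the longitude within ±0.0005° of the true value.
Error at 18.9° = 0.0005° × 111000 × cos 18.9° ≈ 55.5 × 0.9461 = 52.508 m.
At 78.1°: 0.0005° × 111000 × cos 78.1° = 0.0005 × 111000 × 0.2062 ≈ 11.444 m.
The ratio reduces to cos 18.9° / cos 78.1° = 0.9461/0.2062 ≈ 4.5881.

4.588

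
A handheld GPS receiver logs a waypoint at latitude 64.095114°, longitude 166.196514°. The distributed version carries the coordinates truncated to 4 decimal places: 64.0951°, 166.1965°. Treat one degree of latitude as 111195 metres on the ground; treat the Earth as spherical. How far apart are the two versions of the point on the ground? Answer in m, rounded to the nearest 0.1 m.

1.7 m

Δlat = 64.095114 − 64.0951 = +0.000014°; Δlon = 166.196514 − 166.1965 = +0.000014°.
North–south shift: 0.000014 × 111195 = 1.55673 m.
E–W at 64.0951°: 0.000014° × 111195 × cos 64.0951° = 0.000014 × 111195 × 0.4369 ≈ 0.680102 m.
Distance: √(1.55673² + 0.680102²) ≈ 1.69881 m.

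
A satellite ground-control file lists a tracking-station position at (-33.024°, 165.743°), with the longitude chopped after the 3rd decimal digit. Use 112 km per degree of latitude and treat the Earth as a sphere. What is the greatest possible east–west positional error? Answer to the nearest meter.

Truncating at 3 decimal places can drop up to a full unit in the last place, so the longitude may be off by as much as 0.001°.
One degree of longitude at 33.024° is 112000 × cos 33.024° ≈ 112000 × 0.8384 = 93905.5 m.
Maximum E–W displacement: 0.001 × 93905.5 = 93.9055 m.

94 meters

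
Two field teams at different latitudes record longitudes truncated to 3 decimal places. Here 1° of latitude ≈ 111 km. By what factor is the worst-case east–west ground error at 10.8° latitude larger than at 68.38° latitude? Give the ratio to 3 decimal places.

Truncating at 3 decimal places can drop up to a full unit in the last place, so the longitude may be off by as much as 0.001°.
Error at 10.8° = 0.001° × 111000 × cos 10.8° ≈ 111 × 0.9823 = 109.03 m.
Error at 68.38° = 0.001° × 111000 × cos 68.38° ≈ 111 × 0.3684 = 40.898 m.
The ratio reduces to cos 10.8° / cos 68.38° = 0.9823/0.3684 ≈ 2.6660.

2.666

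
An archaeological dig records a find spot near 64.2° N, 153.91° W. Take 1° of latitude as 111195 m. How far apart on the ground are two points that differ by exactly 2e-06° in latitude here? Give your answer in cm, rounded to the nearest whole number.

2e-06° × 111195 m/° = 0.22239 m.
That is 0.22239 m = 22.239 cm.

22 cm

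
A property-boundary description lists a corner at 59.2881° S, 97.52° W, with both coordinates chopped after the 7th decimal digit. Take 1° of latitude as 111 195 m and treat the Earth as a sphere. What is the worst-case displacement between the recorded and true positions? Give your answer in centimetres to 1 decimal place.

Truncating at 7 decimal places can drop up to a full unit in the last place, so each coordinate may be off by as much as 1e-07°.
Latitude error → 1e-07 × 111195 = 0.0111195 m along the meridian.
E–W at 59.2881°: 1e-07° × 111195 × cos 59.2881° = 1e-07 × 111195 × 0.5107 ≈ 0.00567897 m.
The two errors are perpendicular, so the maximum displacement is √(0.0111195² + 0.00567897²) ≈ 0.0124858 m.
That is 0.0124858 m = 1.2486 cm.

1.2 centimetres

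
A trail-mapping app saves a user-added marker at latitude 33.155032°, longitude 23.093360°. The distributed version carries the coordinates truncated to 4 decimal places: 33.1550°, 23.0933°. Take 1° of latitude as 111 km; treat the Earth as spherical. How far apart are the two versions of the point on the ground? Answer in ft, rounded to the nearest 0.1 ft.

21.7 ft

The latitude changed by +0.000032° and the longitude by +0.000060°.
North–south shift: 0.000032 × 111000 = 3.552 m.
E–W at 33.155°: 0.000060° × 111000 × cos 33.155° = 0.000060 × 111000 × 0.8372 ≈ 5.57571 m.
Combined displacement = (3.552² + 5.57571²)^½ ≈ 6.611 m.
Converting: 6.611 m × 3.2808 ft/m ≈ 21.69 ft.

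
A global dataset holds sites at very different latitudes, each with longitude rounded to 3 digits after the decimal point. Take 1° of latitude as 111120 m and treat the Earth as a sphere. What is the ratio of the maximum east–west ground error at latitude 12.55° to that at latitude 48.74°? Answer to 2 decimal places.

Rounding to 3 decimal places leaves the longitude within ±0.0005° of the true value.
At 12.55°: 0.0005° × 111120 × cos 12.55° = 0.0005 × 111120 × 0.9761 ≈ 54.232 m.
At 48.74°: 0.0005° × 111120 × cos 48.74° = 0.0005 × 111120 × 0.6595 ≈ 36.641 m.
Ratio: 54.232 / 36.641 = cos 12.55° / cos 48.74° ≈ 1.4801.

1.48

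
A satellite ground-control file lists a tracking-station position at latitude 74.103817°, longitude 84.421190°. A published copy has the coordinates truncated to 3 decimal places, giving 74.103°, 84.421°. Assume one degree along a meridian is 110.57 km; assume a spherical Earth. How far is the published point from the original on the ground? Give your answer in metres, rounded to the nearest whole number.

91 metres

Δlat = 74.103817 − 74.103 = +0.000817°; Δlon = 84.421190 − 84.421 = +0.000190°.
North–south shift: 0.000817 × 110570 = 90.3357 m.
E–W at 74.103°: 0.000190° × 110570 × cos 74.103° = 0.000190 × 110570 × 0.2739 ≈ 5.75436 m.
Combined displacement = (90.3357² + 5.75436²)^½ ≈ 90.5188 m.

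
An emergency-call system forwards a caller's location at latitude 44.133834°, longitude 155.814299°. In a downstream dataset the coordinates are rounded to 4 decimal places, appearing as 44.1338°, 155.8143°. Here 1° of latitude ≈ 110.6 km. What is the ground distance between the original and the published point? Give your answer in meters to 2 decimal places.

3.76 meters

The latitude changed by +0.000034° and the longitude by -0.000001°.
N–S: 0.000034° × 110600 m/° = 3.7604 m.
E–W at 44.1338°: -0.000001° × 110600 × cos 44.1338° = -0.000001 × 110600 × 0.7177 ≈ -0.0793793 m.
Hypotenuse of the two orthogonal shifts: √(3.7604² + 0.0793793²) = 3.76124 m.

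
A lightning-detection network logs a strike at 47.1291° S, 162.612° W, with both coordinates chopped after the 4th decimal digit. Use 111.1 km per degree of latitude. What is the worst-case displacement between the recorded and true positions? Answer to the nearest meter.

13 meters

Truncating at 4 decimal places can drop up to a full unit in the last place, so each coordinate may be off by as much as 0.0001°.
Latitude error → 0.0001 × 111100 = 11.11 m along the meridian.
Longitude error → 0.0001 × 111100 × cos 47.1291° = 0.0001 × 111100 × 0.6803 ≈ 7.55867 m.
Combining orthogonally: (11.11² + 7.55867²)^½ ≈ 13.4375 m.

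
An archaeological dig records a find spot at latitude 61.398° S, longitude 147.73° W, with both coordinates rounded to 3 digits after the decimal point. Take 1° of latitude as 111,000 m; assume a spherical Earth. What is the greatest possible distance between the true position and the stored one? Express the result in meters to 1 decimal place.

Rounding to 3 decimal places leaves each coordinate within ±0.0005° of the true value.
North–south component: 0.0005° × 111000 = 55.5 m.
E–W at 61.398°: 0.0005° × 111000 × cos 61.398° = 0.0005 × 111000 × 0.4787 ≈ 26.5691 m.
The two errors are perpendicular, so the maximum displacement is √(55.5² + 26.5691²) ≈ 61.5318 m.

61.5 meters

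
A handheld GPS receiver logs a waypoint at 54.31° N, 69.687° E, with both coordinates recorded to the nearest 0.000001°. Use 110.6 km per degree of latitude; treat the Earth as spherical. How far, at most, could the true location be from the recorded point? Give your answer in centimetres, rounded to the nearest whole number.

6 centimetres

Rounding to 6 decimal places leaves each coordinate within ±5e-07° of the true value.
Latitude error → 5e-07 × 110600 = 0.0553 m along the meridian.
Longitude error → 5e-07 × 110600 × cos 54.31° = 5e-07 × 110600 × 0.5834 ≈ 0.032262 m.
Worst case both components are at the extreme and orthogonal: √(0.0553² + 0.032262²) ≈ 0.0640229 m.
That is 0.0640229 m = 6.4023 cm.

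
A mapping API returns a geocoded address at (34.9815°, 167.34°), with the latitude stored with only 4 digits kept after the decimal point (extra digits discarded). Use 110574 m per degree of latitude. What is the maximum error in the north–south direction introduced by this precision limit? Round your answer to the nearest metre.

Truncating at 4 decimal places can drop up to a full unit in the last place, so the latitude may be off by as much as 0.0001°.
So the N–S error is at most 0.0001 × 110574 = 11.0574 m.

11 metres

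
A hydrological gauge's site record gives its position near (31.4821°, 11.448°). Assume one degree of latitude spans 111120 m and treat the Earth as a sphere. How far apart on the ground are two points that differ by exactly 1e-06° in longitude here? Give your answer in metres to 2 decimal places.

1e-06° of longitude at 31.4821° is 1e-06 × 111120 × cos 31.4821° ≈ 1e-06 × 94763.5 = 0.0947635 m.

0.09 metres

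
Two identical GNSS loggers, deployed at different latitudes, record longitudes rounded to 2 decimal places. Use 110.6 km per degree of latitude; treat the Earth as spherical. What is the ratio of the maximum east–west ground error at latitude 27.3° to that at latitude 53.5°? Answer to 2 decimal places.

Rounding to 2 decimal places leaves the longitude within ±0.005° of the true value.
At 27.3°: 0.005° × 110600 × cos 27.3° = 0.005 × 110600 × 0.8886 ≈ 491.41 m.
Error at 53.5° = 0.005° × 110600 × cos 53.5° ≈ 553 × 0.5948 = 328.94 m.
The ratio reduces to cos 27.3° / cos 53.5° = 0.8886/0.5948 ≈ 1.4939.

1.49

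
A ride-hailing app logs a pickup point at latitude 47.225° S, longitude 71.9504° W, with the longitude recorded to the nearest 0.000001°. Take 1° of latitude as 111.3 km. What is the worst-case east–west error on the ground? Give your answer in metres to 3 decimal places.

0.038 metres

Rounding to 6 decimal places leaves the longitude within ±5e-07° of the true value.
At latitude 47.225° a degree of longitude spans 111300 m × cos 47.225° = 111300 × 0.6791 ≈ 75586.2 m.
So at most 5e-07° × 75586.2 ≈ 0.0377931 m east–west.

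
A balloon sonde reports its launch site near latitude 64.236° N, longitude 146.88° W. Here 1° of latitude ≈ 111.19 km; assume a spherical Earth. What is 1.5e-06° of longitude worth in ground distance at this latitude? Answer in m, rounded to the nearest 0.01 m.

1.5e-06° of longitude at 64.236° is 1.5e-06 × 111190 × cos 64.236° ≈ 1.5e-06 × 48330.4 = 0.0724957 m.

0.07 m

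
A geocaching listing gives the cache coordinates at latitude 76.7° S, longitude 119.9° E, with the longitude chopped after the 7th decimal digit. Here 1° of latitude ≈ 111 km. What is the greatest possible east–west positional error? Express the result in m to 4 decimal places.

0.0026 m

Truncating at 7 decimal places can drop up to a full unit in the last place, so the longitude may be off by as much as 1e-07°.
Parallels shrink by cos φ, so at 76.7° a degree of longitude is 111000 × 0.2300 ≈ 25535.5 m.
So at most 1e-07° × 25535.5 ≈ 0.00255355 m east–west.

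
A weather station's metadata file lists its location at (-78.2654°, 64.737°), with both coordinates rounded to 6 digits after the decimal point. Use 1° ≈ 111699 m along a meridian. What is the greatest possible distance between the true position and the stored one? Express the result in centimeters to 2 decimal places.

5.70 centimeters

Rounding to 6 decimal places leaves each coordinate within ±5e-07° of the true value.
North–south component: 5e-07° × 111699 = 0.0558495 m.
Longitude error → 5e-07 × 111699 × cos 78.2654° = 5e-07 × 111699 × 0.2034 ≈ 0.0113586 m.
Worst case both components are at the extreme and orthogonal: √(0.0558495² + 0.0113586²) ≈ 0.0569928 m.
That is 0.0569928 m = 5.6993 cm.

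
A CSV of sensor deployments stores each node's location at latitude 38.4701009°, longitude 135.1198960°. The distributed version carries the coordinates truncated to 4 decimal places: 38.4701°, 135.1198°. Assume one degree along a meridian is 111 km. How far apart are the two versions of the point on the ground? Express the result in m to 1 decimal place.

The latitude changed by +0.0000009° and the longitude by +0.0000960°.
North–south shift: 0.0000009 × 111000 = 0.0999 m.
E–W at 38.4701°: 0.0000960° × 111000 × cos 38.4701° = 0.0000960 × 111000 × 0.7829 ≈ 8.34293 m.
Distance: √(0.0999² + 8.34293²) ≈ 8.34353 m.

8.3 m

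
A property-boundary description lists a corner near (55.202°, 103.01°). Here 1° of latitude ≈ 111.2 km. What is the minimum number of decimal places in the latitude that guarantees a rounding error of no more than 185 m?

One degree of latitude covers 111200 m.
Rounding to N decimal places gives at most 0.5 × 10⁻ᴺ degrees of error, i.e. 0.5 × 10⁻ᴺ × 111200 m.
Need 0.5 × 111200 × 10⁻ᴺ ≤ 185 → 10⁻ᴺ ≤ 3.327e-03, so N ≥ 2.48.
N = 2 would give 556 m (too coarse); N = 3 gives 55.6 m ≤ 185 m.

3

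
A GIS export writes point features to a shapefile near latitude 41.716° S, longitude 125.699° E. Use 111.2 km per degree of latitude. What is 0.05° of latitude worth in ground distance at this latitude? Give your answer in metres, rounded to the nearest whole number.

Along a meridian 0.05° is 0.05 × 111200 = 5560 m.

5560 metres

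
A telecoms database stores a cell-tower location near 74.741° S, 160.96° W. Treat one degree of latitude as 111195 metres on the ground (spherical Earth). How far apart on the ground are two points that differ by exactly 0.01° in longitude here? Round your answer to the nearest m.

One degree of longitude here spans 111195 × cos 74.741° = 111195 × 0.2632 ≈ 29264.6 m; 0.01° of that is 292.646 m.

293 m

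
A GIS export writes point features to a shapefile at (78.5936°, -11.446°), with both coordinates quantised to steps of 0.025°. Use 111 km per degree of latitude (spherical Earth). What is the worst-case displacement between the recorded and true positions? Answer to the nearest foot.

With a 0.025° grid the true value lies within half a step, ±0.025°/2 = ±0.0125°, of the stored one.
Latitude error → 0.0125 × 111000 = 1387.5 m along the meridian.
Longitude error → 0.0125 × 111000 × cos 78.5936° = 0.0125 × 111000 × 0.1978 ≈ 274.401 m.
The two errors are perpendicular, so the maximum displacement is √(1387.5² + 274.401²) ≈ 1414.37 m.
In feet: 1414.37 m ÷ 0.3048 ≈ 4640.3 ft.

4640 feet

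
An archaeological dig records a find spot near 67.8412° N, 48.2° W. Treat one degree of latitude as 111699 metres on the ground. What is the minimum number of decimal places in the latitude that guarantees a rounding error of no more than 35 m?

4 decimal places

One degree of latitude covers 111699 m.
Rounding to N decimal places gives at most 0.5 × 10⁻ᴺ degrees of error, i.e. 0.5 × 10⁻ᴺ × 111699 m.
Setting 55849.5 × 10⁻ᴺ ≤ 35 gives 10ᴺ ≥ 1596, i.e. N ≥ 3.20.
N = 3 would give 55.8 m (too coarse); N = 4 gives 5.58 m ≤ 35 m.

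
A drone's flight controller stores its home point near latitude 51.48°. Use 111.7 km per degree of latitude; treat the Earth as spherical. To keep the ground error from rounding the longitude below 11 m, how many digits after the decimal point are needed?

At 51.48° one degree of longitude covers 111700 × cos 51.48° ≈ 111700 × 0.6228 ≈ 69565.4 m.
With N decimal places the half-ulp bound is 0.5·10⁻ᴺ°, or 0.5·10⁻ᴺ × 69565.4 m on the ground.
Need 0.5 × 69565.4 × 10⁻ᴺ ≤ 11 → 10⁻ᴺ ≤ 3.162e-04, so N ≥ 3.50.
So 4 decimal places suffice (3.48 m); 3 would allow up to 34.8 m.

4 decimal places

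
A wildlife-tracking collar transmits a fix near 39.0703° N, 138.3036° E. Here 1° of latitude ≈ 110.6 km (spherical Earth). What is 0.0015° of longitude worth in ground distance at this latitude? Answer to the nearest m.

At 39.0703° a degree of longitude is 110600 × cos 39.0703° ≈ 85866.9 m, so 0.0015° corresponds to 128.8 m.

129 m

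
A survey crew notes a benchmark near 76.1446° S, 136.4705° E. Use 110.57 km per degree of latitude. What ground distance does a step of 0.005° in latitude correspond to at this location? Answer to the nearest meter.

Along a meridian 0.005° is 0.005 × 110570 = 552.85 m.

553 meters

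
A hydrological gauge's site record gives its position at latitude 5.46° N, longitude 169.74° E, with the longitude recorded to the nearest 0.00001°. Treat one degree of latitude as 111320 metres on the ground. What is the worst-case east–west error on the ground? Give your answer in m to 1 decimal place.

0.6 m

Rounding to 5 decimal places leaves the longitude within ±5e-06° of the true value.
Parallels shrink by cos φ, so at 5.46° a degree of longitude is 111320 × 0.9955 ≈ 110815 m.
So at most 5e-06° × 110815 ≈ 0.554075 m east–west.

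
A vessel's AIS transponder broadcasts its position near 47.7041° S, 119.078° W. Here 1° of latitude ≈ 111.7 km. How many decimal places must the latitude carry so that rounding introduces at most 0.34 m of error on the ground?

One degree of latitude covers 111700 m.
N decimal places → at most half a unit in the last place, 0.5 × 10⁻ᴺ° = 111700/2 × 10⁻ᴺ m.
Need 0.5 × 111700 × 10⁻ᴺ ≤ 0.34 → 10⁻ᴺ ≤ 6.088e-06, so N ≥ 5.22.
At 5 places the error can reach 0.558 m, but 6 places keeps it to 0.0558 m.

6 decimal places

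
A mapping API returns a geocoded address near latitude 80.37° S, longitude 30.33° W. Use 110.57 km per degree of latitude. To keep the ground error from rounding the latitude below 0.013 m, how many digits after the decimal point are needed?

One degree of latitude covers 110570 m.
With N decimal places the half-ulp bound is 0.5·10⁻ᴺ°, or 0.5·10⁻ᴺ × 110570 m on the ground.
Setting 55285 × 10⁻ᴺ ≤ 0.013 gives 10ᴺ ≥ 4.253e+06, i.e. N ≥ 6.63.
At 6 places the error can reach 0.0553 m, but 7 places keeps it to 0.00553 m.

7 decimal places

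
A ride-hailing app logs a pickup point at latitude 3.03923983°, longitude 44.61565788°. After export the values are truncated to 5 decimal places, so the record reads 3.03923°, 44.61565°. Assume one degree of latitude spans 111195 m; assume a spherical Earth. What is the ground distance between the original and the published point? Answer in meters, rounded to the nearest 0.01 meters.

Δlat = 3.03923983 − 3.03923 = +0.00000983°; Δlon = 44.61565788 − 44.61565 = +0.00000788°.
North–south shift: 0.00000983 × 111195 = 1.09305 m.
East–west at this latitude: 0.00000788° × 111195 × cos 3.03923° ≈ 0.00000788 × 111039 = 0.874984 m.
Hypotenuse of the two orthogonal shifts: √(1.09305² + 0.874984²) = 1.40012 m.

1.40 meters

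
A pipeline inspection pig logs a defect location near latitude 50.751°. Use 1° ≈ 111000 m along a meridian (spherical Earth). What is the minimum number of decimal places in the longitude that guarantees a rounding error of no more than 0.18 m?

6

At 50.751° one degree of longitude covers 111000 × cos 50.751° ≈ 111000 × 0.6327 ≈ 70228.8 m.
With N decimal places the half-ulp bound is 0.5·10⁻ᴺ°, or 0.5·10⁻ᴺ × 70228.8 m on the ground.
Need 0.5 × 70228.8 × 10⁻ᴺ ≤ 0.18 → 10⁻ᴺ ≤ 5.126e-06, so N ≥ 5.29.
N = 5 would give 0.351 m (too coarse); N = 6 gives 0.0351 m ≤ 0.18 m.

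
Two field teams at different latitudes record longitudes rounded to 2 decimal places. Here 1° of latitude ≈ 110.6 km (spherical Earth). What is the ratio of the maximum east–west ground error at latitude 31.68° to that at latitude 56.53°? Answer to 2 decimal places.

Rounding to 2 decimal places leaves the longitude within ±0.005° of the true value.
Error at 31.68° = 0.005° × 110600 × cos 31.68° ≈ 553 × 0.8510 = 470.6 m.
Error at 56.53° = 0.005° × 110600 × cos 56.53° ≈ 553 × 0.5515 = 304.98 m.
Ratio: 470.6 / 304.98 = cos 31.68° / cos 56.53° ≈ 1.5431.

1.54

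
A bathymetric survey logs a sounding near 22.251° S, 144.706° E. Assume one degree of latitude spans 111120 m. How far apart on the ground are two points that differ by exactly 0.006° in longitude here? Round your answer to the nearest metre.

617 metres

One degree of longitude here spans 111120 × cos 22.251° = 111120 × 0.9255 ≈ 102845 m; 0.006° of that is 617.072 m.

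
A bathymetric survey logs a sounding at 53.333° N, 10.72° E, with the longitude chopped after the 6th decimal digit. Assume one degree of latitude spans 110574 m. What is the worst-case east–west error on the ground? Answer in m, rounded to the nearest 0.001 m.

0.066 m

Truncating at 6 decimal places can drop up to a full unit in the last place, so the longitude may be off by as much as 1e-06°.
One degree of longitude at 53.333° is 110574 × cos 53.333° ≈ 110574 × 0.5972 = 66030.7 m.
Maximum E–W displacement: 1e-06 × 66030.7 = 0.0660307 m.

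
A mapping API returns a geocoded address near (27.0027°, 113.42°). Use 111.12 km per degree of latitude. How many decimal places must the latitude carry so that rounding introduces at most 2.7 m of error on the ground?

One degree of latitude covers 111120 m.
With N decimal places the half-ulp bound is 0.5·10⁻ᴺ°, or 0.5·10⁻ᴺ × 111120 m on the ground.
Need 0.5 × 111120 × 10⁻ᴺ ≤ 2.7 → 10⁻ᴺ ≤ 4.860e-05, so N ≥ 4.31.
So 5 decimal places suffice (0.556 m); 4 would allow up to 5.56 m.

5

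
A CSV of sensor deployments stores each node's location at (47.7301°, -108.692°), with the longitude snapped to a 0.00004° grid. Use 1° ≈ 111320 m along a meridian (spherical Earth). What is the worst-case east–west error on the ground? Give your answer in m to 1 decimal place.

With a 0.00004° grid the true value lies within half a step, ±0.00004°/2 = ±2e-05°, of the stored one.
One degree of longitude at 47.7301° is 111320 × cos 47.7301° ≈ 111320 × 0.6726 = 74876.5 m.
So at most 2e-05° × 74876.5 ≈ 1.49753 m east–west.

1.5 m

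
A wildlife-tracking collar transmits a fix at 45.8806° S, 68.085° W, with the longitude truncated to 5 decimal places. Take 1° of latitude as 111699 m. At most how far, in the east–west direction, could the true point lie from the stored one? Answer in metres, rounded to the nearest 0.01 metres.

0.78 metres

Truncating at 5 decimal places can drop up to a full unit in the last place, so the longitude may be off by as much as 1e-05°.
Parallels shrink by cos φ, so at 45.8806° a degree of longitude is 111699 × 0.6962 ≈ 77759.9 m.
Maximum E–W displacement: 1e-05 × 77759.9 = 0.777599 m.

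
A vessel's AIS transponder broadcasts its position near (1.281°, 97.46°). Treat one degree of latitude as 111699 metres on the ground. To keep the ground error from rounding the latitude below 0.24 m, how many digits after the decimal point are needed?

One degree of latitude covers 111699 m.
Rounding to N decimal places gives at most 0.5 × 10⁻ᴺ degrees of error, i.e. 0.5 × 10⁻ᴺ × 111699 m.
Need 0.5 × 111699 × 10⁻ᴺ ≤ 0.24 → 10⁻ᴺ ≤ 4.297e-06, so N ≥ 5.37.
N = 5 would give 0.558 m (too coarse); N = 6 gives 0.0558 m ≤ 0.24 m.

6 decimal places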